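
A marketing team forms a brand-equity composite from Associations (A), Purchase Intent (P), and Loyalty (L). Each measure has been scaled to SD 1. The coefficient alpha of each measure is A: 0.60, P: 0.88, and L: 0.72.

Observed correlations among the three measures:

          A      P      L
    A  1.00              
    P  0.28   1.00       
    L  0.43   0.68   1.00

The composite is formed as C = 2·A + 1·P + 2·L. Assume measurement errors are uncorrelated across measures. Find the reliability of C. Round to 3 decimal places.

0.826

Var(C) = 2² + 1 + 2² + 2·[2·0.28 + 4·0.43 + 2·0.68] = 9 + 7.28 = 16.28.
With uncorrelated errors the cross-covariances are all true-score covariance, so they carry over unchanged; only the diagonal terms shrink to ρᵢσᵢ².
True-score variance = [2²·0.60 + 0.88 + 2²·0.72] + 7.28 = 6.16 + 7.28 = 13.44.
Reliability = 13.44 / 16.28 = 0.826.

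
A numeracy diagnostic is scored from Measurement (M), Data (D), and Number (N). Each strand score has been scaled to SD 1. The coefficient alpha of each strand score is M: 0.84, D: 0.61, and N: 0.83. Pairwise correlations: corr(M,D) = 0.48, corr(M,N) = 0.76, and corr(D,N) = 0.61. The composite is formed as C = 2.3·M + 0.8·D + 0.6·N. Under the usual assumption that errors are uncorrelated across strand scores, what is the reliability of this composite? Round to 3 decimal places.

0.892

Var(C) = 2.3² + 0.8² + 0.6² + 2·[1.84·0.48 + 1.38·0.76 + 0.48·0.61] = 6.29 + 4.4496 = 10.7396.
With uncorrelated errors the cross-covariances are all true-score covariance, so they carry over unchanged; only the diagonal terms shrink to ρᵢσᵢ².
True-score variance = [2.3²·0.84 + 0.8²·0.61 + 0.6²·0.83] + 4.4496 = 5.1328 + 4.4496 = 9.5824.
Reliability = 9.5824 / 10.7396 = 0.892.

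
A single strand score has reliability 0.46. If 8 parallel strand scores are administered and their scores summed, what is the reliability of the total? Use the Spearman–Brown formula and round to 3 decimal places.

0.872

ρ_k = kρ / (1 + (k−1)ρ) = 8·0.46 / (1 + 7·0.46) = 3.680 / 4.220 = 0.872.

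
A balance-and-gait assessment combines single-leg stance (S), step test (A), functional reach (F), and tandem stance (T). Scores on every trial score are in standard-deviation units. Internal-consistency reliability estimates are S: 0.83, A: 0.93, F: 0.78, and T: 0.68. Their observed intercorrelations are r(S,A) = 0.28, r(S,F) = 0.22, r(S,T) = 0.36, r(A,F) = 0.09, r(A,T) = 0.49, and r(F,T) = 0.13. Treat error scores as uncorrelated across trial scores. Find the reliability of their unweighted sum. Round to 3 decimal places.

0.891

Var(S+A+F+T) = 4 + 2·[0.28 + 0.22 + 0.36 + 0.09 + 0.49 + 0.13] = 4 + 3.14 = 7.14.
Because errors are independent across components, Cov(Tᵢ,Tⱼ) = Cov(Xᵢ,Xⱼ); the off-diagonal part of the true-score variance is the same as above.
True-score variance = [0.83 + 0.93 + 0.78 + 0.68] + 3.14 = 3.22 + 3.14 = 6.36.
Reliability = 6.36 / 7.14 = 0.891.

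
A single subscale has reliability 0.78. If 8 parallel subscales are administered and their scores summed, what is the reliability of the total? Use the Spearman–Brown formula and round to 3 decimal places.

0.966

ρ_k = kρ / (1 + (k−1)ρ) = 8·0.78 / (1 + 7·0.78) = 6.240 / 6.460 = 0.966.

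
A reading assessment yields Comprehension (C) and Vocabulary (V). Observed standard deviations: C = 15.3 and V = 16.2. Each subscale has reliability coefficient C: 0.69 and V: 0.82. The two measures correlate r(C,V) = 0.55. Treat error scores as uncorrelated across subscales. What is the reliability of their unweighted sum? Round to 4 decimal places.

Var(C+V) = 15.3² + 16.2² + 2·[15.3·16.2·0.55] = 496.53 + 272.646 = 769.176.
Under uncorrelated errors the observed covariances equal the true-score covariances, so only the own-variance terms attenuate.
True-score variance = [15.3²·0.69 + 16.2²·0.82] + 272.646 = 376.723 + 272.646 = 649.369.
Reliability = 649.369 / 769.176 = 0.8442.

0.8442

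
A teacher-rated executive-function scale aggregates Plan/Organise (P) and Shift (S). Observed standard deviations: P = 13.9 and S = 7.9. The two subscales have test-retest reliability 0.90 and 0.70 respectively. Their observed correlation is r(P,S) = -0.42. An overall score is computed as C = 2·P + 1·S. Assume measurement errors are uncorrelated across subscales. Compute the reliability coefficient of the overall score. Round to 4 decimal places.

0.8525

Var(C) = 2²·13.9² + 7.9² + 2·[2·13.9·7.9·(-0.42)] = 835.25 − 184.481 = 650.769.
Because errors are independent across components, Cov(Tᵢ,Tⱼ) = Cov(Xᵢ,Xⱼ); the off-diagonal part of the true-score variance is the same as above.
True-score variance = [2²·13.9²·0.90 + 7.9²·0.70] − 184.481 = 739.243 − 184.481 = 554.762.
Reliability = 554.762 / 650.769 = 0.8525.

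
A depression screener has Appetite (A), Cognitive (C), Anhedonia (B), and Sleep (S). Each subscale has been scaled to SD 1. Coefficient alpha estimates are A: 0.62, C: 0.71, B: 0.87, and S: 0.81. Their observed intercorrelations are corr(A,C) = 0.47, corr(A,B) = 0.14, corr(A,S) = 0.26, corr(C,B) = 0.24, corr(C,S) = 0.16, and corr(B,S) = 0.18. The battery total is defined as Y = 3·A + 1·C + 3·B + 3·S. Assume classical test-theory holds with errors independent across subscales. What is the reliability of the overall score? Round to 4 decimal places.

0.8491

Var(Y) = 3² + 1 + 3² + 3² + 2·[3·0.47 + 9·0.14 + 9·0.26 + 3·0.24 + 3·0.16 + 9·0.18] = 28 + 15.66 = 43.66.
Under uncorrelated errors the observed covariances equal the true-score covariances, so only the own-variance terms attenuate.
True-score variance = [3²·0.62 + 0.71 + 3²·0.87 + 3²·0.81] + 15.66 = 21.41 + 15.66 = 37.07.
Reliability = 37.07 / 43.66 = 0.8491.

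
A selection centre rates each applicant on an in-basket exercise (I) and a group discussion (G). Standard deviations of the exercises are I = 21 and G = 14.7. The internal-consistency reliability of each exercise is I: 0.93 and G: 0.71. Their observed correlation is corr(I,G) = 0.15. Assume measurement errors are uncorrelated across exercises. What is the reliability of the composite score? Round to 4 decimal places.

0.8752

Var(I+G) = 21² + 14.7² + 2·[21·14.7·0.15] = 657.09 + 92.61 = 749.7.
Under uncorrelated errors the observed covariances equal the true-score covariances, so only the own-variance terms attenuate.
True-score variance = [21²·0.93 + 14.7²·0.71] + 92.61 = 563.554 + 92.61 = 656.164.
Reliability = 656.164 / 749.7 = 0.8752.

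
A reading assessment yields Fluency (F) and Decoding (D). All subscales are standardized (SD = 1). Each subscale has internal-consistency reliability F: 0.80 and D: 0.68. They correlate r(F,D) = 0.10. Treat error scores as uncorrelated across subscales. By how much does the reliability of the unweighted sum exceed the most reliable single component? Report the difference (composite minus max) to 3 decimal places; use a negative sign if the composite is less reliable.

-0.036

Var(sum) = 2 + 0.2 = 2.2; true-score variance = 1.48 + 0.2 = 1.68; composite reliability = 0.7636.
Max component reliability = 0.8000.
Difference = 0.7636 − 0.8000 = -0.036.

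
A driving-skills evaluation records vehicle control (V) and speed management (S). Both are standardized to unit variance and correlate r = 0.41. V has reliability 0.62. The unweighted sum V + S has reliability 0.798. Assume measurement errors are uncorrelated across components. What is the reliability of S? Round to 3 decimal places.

Var(V+S) = 2 + 2·0.41 = 2.820.
True-score variance = ρ_V + ρ_S + 2·0.41, so 0.798 = (0.62 + ρ_S + 0.82) / 2.820.
ρ_S = 0.798·2.820 − 0.62 − 0.82 = 0.810.

0.810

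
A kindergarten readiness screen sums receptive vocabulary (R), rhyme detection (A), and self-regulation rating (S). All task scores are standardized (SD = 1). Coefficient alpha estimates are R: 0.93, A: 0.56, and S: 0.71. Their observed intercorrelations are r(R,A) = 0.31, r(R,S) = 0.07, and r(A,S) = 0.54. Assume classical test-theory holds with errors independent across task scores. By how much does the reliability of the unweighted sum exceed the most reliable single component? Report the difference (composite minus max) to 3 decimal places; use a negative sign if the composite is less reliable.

Var(sum) = 3 + 1.84 = 4.84; true-score variance = 2.2 + 1.84 = 4.04; composite reliability = 0.8347.
Max component reliability = 0.9300.
Difference = 0.8347 − 0.9300 = -0.095.

-0.095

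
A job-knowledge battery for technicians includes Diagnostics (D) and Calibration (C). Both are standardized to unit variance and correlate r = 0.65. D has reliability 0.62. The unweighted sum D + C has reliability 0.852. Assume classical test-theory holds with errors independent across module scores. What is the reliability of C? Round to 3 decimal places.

Var(D+C) = 2 + 2·0.65 = 3.300.
True-score variance = ρ_D + ρ_C + 2·0.65, so 0.852 = (0.62 + ρ_C + 1.30) / 3.300.
ρ_C = 0.852·3.300 − 0.62 − 1.30 = 0.892.

0.892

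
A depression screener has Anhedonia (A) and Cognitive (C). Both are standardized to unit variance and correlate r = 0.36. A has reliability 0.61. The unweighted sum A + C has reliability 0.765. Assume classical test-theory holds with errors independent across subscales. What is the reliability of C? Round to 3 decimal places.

Var(A+C) = 2 + 2·0.36 = 2.720.
True-score variance = ρ_A + ρ_C + 2·0.36, so 0.765 = (0.61 + ρ_C + 0.72) / 2.720.
ρ_C = 0.765·2.720 − 0.61 − 0.72 = 0.751.

0.751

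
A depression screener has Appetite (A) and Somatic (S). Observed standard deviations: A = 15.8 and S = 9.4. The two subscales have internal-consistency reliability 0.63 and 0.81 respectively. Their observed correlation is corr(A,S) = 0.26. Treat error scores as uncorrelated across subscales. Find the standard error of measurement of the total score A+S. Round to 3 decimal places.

Var(total) = 338 + 77.2304 = 415.23.
True-score variance = 228.845 + 77.2304 = 306.075, so reliability = 0.7371.
Error variance = 415.23 − 306.075 = 109.155; SEM = √109.155 = 10.448.

10.448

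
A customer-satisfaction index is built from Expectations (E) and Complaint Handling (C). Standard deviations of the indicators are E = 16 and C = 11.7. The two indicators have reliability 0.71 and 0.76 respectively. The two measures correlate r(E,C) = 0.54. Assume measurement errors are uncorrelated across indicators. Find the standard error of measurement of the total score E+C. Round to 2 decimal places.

10.35

Var(total) = 392.89 + 202.176 = 595.066.
True-score variance = 285.796 + 202.176 = 487.972, so reliability = 0.8200.
Error variance = 595.066 − 487.972 = 107.094; SEM = √107.094 = 10.35.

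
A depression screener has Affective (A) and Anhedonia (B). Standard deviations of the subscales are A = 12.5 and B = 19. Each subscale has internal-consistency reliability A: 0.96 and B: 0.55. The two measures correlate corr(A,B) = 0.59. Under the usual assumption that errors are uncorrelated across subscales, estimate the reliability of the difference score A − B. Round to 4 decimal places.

0.2882

Var(A−B) = 12.5² + 19² − 2·12.5·19·0.59 = 517.25 − 280.25 = 237.
With uncorrelated errors the cross-covariances are all true-score covariance, so they carry over unchanged; only the diagonal terms shrink to ρᵢσᵢ².
True-score variance = [12.5²·0.96 + 19²·0.55] − 280.25 = 348.55 − 280.25 = 68.3.
Reliability = 68.3 / 237 = 0.2882.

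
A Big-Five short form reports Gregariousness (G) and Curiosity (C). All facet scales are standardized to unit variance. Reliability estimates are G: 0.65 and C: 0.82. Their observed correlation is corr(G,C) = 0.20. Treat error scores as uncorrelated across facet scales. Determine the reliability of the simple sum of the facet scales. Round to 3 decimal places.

0.779

Var(G+C) = 2 + 2·[0.20] = 2 + 0.4 = 2.4.
Because errors are independent across components, Cov(Tᵢ,Tⱼ) = Cov(Xᵢ,Xⱼ); the off-diagonal part of the true-score variance is the same as above.
True-score variance = [0.65 + 0.82] + 0.4 = 1.47 + 0.4 = 1.87.
Reliability = 1.87 / 2.4 = 0.779.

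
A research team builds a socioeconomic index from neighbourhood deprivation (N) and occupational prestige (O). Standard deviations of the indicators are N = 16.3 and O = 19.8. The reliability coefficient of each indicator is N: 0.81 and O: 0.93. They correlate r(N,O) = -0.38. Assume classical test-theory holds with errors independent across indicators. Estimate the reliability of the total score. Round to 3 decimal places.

0.811

Var(N+O) = 16.3² + 19.8² + 2·[16.3·19.8·(-0.38)] = 657.73 − 245.282 = 412.448.
Under uncorrelated errors the observed covariances equal the true-score covariances, so only the own-variance terms attenuate.
True-score variance = [16.3²·0.81 + 19.8²·0.93] − 245.282 = 579.806 − 245.282 = 334.524.
Reliability = 334.524 / 412.448 = 0.811.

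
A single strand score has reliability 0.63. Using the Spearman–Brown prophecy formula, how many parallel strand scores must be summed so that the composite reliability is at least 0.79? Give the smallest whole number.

3

k ≥ ρ*(1−ρ₁)/(ρ₁(1−ρ*)) = 0.79·0.37 / (0.63·0.21) = 2.209.
Smallest integer k = 3.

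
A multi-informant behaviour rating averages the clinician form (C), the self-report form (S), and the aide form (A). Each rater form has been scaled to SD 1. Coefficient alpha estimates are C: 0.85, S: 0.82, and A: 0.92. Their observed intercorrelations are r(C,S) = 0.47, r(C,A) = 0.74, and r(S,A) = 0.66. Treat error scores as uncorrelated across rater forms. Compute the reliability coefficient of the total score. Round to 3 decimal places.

Var(C+S+A) = 3 + 2·[0.47 + 0.74 + 0.66] = 3 + 3.74 = 6.74.
Because errors are independent across components, Cov(Tᵢ,Tⱼ) = Cov(Xᵢ,Xⱼ); the off-diagonal part of the true-score variance is the same as above.
True-score variance = [0.85 + 0.82 + 0.92] + 3.74 = 2.59 + 3.74 = 6.33.
Reliability = 6.33 / 6.74 = 0.939.

0.939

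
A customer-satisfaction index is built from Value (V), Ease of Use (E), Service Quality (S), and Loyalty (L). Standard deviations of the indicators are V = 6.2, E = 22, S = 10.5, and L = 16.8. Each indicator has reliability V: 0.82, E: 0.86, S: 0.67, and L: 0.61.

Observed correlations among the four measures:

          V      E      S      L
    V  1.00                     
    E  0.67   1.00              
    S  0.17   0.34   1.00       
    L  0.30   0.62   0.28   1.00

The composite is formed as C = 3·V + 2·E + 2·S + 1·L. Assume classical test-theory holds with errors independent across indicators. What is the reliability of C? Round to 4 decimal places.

0.9045

Var(C) = 3²·6.2² + 2²·22² + 2²·10.5² + 16.8² + 2·[6·6.2·22·0.67 + 6·6.2·10.5·0.17 + 3·6.2·16.8·0.30 + 4·22·10.5·0.34 + 2·22·16.8·0.62 + 2·10.5·16.8·0.28] = 3005.2 + 3159.44 = 6164.64.
Under uncorrelated errors the observed covariances equal the true-score covariances, so only the own-variance terms attenuate.
True-score variance = [3²·6.2²·0.82 + 2²·22²·0.86 + 2²·10.5²·0.67 + 16.8²·0.61] + 3159.44 = 2416.28 + 3159.44 = 5575.73.
Reliability = 5575.73 / 6164.64 = 0.9045.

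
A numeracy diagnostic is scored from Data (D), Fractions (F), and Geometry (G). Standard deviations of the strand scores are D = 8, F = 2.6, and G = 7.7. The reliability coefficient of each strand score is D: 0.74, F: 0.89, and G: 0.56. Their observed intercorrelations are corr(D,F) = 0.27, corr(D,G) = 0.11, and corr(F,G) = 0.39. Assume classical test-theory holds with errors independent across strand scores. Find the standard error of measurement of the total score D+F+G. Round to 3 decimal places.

Var(total) = 130.05 + 40.3996 = 170.45.
True-score variance = 86.5788 + 40.3996 = 126.978, so reliability = 0.7450.
Error variance = 170.45 − 126.978 = 43.4712; SEM = √43.4712 = 6.593.

6.593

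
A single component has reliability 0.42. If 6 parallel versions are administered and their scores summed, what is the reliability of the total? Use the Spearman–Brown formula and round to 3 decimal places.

0.813

ρ_k = kρ / (1 + (k−1)ρ) = 6·0.42 / (1 + 5·0.42) = 2.520 / 3.100 = 0.813.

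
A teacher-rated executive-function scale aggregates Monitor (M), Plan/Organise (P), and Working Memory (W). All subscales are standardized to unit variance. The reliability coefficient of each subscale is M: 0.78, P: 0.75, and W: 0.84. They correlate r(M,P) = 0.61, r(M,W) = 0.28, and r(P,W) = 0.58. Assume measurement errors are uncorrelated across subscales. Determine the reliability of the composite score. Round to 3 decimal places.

Var(M+P+W) = 3 + 2·[0.61 + 0.28 + 0.58] = 3 + 2.94 = 5.94.
Under uncorrelated errors the observed covariances equal the true-score covariances, so only the own-variance terms attenuate.
True-score variance = [0.78 + 0.75 + 0.84] + 2.94 = 2.37 + 2.94 = 5.31.
Reliability = 5.31 / 5.94 = 0.894.

0.894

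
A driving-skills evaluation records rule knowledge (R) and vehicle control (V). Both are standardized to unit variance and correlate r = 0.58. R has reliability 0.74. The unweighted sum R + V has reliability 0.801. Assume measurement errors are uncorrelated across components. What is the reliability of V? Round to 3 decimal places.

0.631

Var(R+V) = 2 + 2·0.58 = 3.160.
True-score variance = ρ_R + ρ_V + 2·0.58, so 0.801 = (0.74 + ρ_V + 1.16) / 3.160.
ρ_V = 0.801·3.160 − 0.74 − 1.16 = 0.631.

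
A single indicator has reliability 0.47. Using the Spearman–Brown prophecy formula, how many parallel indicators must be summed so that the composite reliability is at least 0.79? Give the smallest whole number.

5

k ≥ ρ*(1−ρ₁)/(ρ₁(1−ρ*)) = 0.79·0.53 / (0.47·0.21) = 4.242.
Smallest integer k = 5.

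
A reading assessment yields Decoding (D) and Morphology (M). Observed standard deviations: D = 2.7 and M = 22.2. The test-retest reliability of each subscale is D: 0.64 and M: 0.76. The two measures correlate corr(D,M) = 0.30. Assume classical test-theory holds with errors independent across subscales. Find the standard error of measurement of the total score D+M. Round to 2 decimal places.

Var(total) = 500.13 + 35.964 = 536.094.
True-score variance = 379.224 + 35.964 = 415.188, so reliability = 0.7745.
Error variance = 536.094 − 415.188 = 120.906; SEM = √120.906 = 11.00.

11.00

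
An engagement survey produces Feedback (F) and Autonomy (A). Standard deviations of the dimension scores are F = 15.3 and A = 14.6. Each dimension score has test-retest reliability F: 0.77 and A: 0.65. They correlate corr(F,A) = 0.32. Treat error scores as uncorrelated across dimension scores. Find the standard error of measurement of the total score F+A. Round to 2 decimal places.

11.33

Var(total) = 447.25 + 142.963 = 590.213.
True-score variance = 318.803 + 142.963 = 461.767, so reliability = 0.7824.
Error variance = 590.213 − 461.767 = 128.447; SEM = √128.447 = 11.33.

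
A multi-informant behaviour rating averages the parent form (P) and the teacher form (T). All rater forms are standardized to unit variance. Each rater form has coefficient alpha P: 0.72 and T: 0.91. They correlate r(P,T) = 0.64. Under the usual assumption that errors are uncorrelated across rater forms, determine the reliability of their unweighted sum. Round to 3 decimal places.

0.887

Var(P+T) = 2 + 2·[0.64] = 2 + 1.28 = 3.28.
Because errors are independent across components, Cov(Tᵢ,Tⱼ) = Cov(Xᵢ,Xⱼ); the off-diagonal part of the true-score variance is the same as above.
True-score variance = [0.72 + 0.91] + 1.28 = 1.63 + 1.28 = 2.91.
Reliability = 2.91 / 3.28 = 0.887.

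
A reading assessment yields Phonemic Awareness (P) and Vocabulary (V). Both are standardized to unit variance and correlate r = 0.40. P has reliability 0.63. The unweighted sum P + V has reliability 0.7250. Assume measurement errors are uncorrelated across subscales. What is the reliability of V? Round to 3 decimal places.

0.600

Var(P+V) = 2 + 2·0.40 = 2.800.
True-score variance = ρ_P + ρ_V + 2·0.40, so 0.7250 = (0.63 + ρ_V + 0.80) / 2.800.
ρ_V = 0.7250·2.800 − 0.63 − 0.80 = 0.600.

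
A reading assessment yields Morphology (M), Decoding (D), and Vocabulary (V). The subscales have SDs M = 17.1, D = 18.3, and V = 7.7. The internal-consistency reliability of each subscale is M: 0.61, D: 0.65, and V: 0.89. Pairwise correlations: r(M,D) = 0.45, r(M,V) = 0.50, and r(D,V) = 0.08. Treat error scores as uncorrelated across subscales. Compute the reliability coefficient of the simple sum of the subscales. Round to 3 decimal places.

0.788

Var(M+D+V) = 17.1² + 18.3² + 7.7² + 2·[17.1·18.3·0.45 + 17.1·7.7·0.50 + 18.3·7.7·0.08] = 686.59 + 435.853 = 1122.44.
Under uncorrelated errors the observed covariances equal the true-score covariances, so only the own-variance terms attenuate.
True-score variance = [17.1²·0.61 + 18.3²·0.65 + 7.7²·0.89] + 435.853 = 448.817 + 435.853 = 884.669.
Reliability = 884.669 / 1122.44 = 0.788.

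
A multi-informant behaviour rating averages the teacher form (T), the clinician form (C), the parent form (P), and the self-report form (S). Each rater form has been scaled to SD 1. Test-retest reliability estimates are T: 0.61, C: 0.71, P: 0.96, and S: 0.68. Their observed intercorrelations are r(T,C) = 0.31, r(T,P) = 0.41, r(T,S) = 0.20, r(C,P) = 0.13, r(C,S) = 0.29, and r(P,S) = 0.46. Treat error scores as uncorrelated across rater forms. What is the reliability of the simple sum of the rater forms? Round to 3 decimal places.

Var(T+C+P+S) = 4 + 2·[0.31 + 0.41 + 0.20 + 0.13 + 0.29 + 0.46] = 4 + 3.6 = 7.6.
Because errors are independent across components, Cov(Tᵢ,Tⱼ) = Cov(Xᵢ,Xⱼ); the off-diagonal part of the true-score variance is the same as above.
True-score variance = [0.61 + 0.71 + 0.96 + 0.68] + 3.6 = 2.96 + 3.6 = 6.56.
Reliability = 6.56 / 7.6 = 0.863.

0.863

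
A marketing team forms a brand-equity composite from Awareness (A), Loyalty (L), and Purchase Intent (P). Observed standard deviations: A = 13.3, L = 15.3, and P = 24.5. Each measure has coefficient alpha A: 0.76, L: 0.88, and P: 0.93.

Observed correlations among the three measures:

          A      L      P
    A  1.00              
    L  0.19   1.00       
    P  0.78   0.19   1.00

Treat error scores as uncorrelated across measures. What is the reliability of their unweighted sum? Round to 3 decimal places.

0.935

Var(A+L+P) = 13.3² + 15.3² + 24.5² + 2·[13.3·15.3·0.19 + 13.3·24.5·0.78 + 15.3·24.5·0.19] = 1011.23 + 728.095 = 1739.33.
With uncorrelated errors the cross-covariances are all true-score covariance, so they carry over unchanged; only the diagonal terms shrink to ρᵢσᵢ².
True-score variance = [13.3²·0.76 + 15.3²·0.88 + 24.5²·0.93] + 728.095 = 898.668 + 728.095 = 1626.76.
Reliability = 1626.76 / 1739.33 = 0.935.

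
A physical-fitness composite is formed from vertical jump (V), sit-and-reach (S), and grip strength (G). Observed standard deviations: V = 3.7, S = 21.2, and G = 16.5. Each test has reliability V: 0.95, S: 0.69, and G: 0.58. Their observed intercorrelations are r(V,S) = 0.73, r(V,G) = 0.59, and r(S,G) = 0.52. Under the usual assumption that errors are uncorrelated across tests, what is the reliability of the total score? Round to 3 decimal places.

Var(V+S+G) = 3.7² + 21.2² + 16.5² + 2·[3.7·21.2·0.73 + 3.7·16.5·0.59 + 21.2·16.5·0.52] = 735.38 + 550.353 = 1285.73.
With uncorrelated errors the cross-covariances are all true-score covariance, so they carry over unchanged; only the diagonal terms shrink to ρᵢσᵢ².
True-score variance = [3.7²·0.95 + 21.2²·0.69 + 16.5²·0.58] + 550.353 = 481.024 + 550.353 = 1031.38.
Reliability = 1031.38 / 1285.73 = 0.802.

0.802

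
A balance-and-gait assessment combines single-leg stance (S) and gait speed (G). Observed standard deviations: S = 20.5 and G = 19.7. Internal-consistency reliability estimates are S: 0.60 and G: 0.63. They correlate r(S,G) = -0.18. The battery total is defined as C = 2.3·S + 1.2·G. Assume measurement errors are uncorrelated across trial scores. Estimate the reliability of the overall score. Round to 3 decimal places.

Var(C) = 2.3²·20.5² + 1.2²·19.7² + 2·[2.76·20.5·19.7·(-0.18)] = 2781.97 − 401.265 = 2380.71.
With uncorrelated errors the cross-covariances are all true-score covariance, so they carry over unchanged; only the diagonal terms shrink to ρᵢσᵢ².
True-score variance = [2.3²·20.5²·0.60 + 1.2²·19.7²·0.63] − 401.265 = 1685.95 − 401.265 = 1284.68.
Reliability = 1284.68 / 2380.71 = 0.540.

0.540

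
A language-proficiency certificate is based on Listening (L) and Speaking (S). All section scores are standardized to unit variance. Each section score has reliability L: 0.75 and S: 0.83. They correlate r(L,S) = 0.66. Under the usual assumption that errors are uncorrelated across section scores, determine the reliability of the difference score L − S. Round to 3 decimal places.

0.382

Var(L−S) = 1 + 1 − 2·0.66 = 2 − 1.32 = 0.68.
Under uncorrelated errors the observed covariances equal the true-score covariances, so only the own-variance terms attenuate.
True-score variance = [0.75 + 0.83] − 1.32 = 1.58 − 1.32 = 0.26.
Reliability = 0.26 / 0.68 = 0.382.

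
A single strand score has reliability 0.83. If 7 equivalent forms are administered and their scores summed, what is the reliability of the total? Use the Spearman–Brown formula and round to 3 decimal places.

ρ_k = kρ / (1 + (k−1)ρ) = 7·0.83 / (1 + 6·0.83) = 5.810 / 5.980 = 0.972.

0.972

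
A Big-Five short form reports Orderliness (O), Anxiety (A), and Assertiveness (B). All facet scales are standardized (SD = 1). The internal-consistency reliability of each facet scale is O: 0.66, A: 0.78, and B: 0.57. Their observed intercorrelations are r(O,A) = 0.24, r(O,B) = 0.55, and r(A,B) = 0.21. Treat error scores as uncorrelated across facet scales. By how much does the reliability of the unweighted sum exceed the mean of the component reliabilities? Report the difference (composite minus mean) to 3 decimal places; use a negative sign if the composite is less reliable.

Var(sum) = 3 + 2 = 5; true-score variance = 2.01 + 2 = 4.01; composite reliability = 0.8020.
Mean component reliability = 0.6700.
Difference = 0.8020 − 0.6700 = 0.132.

0.132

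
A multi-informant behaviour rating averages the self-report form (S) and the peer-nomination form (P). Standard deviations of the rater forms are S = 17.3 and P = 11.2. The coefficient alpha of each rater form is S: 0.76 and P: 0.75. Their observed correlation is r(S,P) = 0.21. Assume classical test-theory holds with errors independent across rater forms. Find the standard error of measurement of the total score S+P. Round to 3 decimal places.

10.158

Var(total) = 424.73 + 81.3792 = 506.109.
True-score variance = 321.54 + 81.3792 = 402.92, so reliability = 0.7961.
Error variance = 506.109 − 402.92 = 103.19; SEM = √103.19 = 10.158.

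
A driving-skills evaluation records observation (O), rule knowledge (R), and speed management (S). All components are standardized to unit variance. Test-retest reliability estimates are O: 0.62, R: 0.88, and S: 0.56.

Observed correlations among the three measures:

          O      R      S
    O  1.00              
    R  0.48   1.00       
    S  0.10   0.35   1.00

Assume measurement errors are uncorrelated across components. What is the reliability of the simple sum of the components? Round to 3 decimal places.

0.807

Var(O+R+S) = 3 + 2·[0.48 + 0.10 + 0.35] = 3 + 1.86 = 4.86.
With uncorrelated errors the cross-covariances are all true-score covariance, so they carry over unchanged; only the diagonal terms shrink to ρᵢσᵢ².
True-score variance = [0.62 + 0.88 + 0.56] + 1.86 = 2.06 + 1.86 = 3.92.
Reliability = 3.92 / 4.86 = 0.807.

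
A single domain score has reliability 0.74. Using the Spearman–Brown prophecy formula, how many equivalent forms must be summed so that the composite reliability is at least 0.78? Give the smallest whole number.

k ≥ ρ*(1−ρ₁)/(ρ₁(1−ρ*)) = 0.78·0.26 / (0.74·0.22) = 1.246.
Smallest integer k = 2.

2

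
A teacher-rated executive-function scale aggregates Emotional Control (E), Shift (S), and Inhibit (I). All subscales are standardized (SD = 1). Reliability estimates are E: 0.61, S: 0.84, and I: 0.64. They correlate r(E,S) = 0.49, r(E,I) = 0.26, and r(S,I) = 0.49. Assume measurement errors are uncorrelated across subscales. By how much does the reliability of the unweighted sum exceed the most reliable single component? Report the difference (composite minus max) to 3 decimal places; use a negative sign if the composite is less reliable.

-0.006

Var(sum) = 3 + 2.48 = 5.48; true-score variance = 2.09 + 2.48 = 4.57; composite reliability = 0.8339.
Max component reliability = 0.8400.
Difference = 0.8339 − 0.8400 = -0.006.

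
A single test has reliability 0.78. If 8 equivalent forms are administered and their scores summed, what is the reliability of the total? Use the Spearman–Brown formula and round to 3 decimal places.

ρ_k = kρ / (1 + (k−1)ρ) = 8·0.78 / (1 + 7·0.78) = 6.240 / 6.460 = 0.966.

0.966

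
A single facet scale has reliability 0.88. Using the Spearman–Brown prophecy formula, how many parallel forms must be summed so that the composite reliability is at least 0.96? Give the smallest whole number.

k ≥ ρ*(1−ρ₁)/(ρ₁(1−ρ*)) = 0.96·0.12 / (0.88·0.04) = 3.273.
Smallest integer k = 4.

4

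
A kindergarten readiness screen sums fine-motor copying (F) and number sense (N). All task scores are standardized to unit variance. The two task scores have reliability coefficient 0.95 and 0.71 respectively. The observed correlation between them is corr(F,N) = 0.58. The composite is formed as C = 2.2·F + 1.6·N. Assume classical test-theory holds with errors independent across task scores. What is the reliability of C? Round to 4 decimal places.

Var(C) = 2.2² + 1.6² + 2·[3.52·0.58] = 7.4 + 4.0832 = 11.4832.
Because errors are independent across components, Cov(Tᵢ,Tⱼ) = Cov(Xᵢ,Xⱼ); the off-diagonal part of the true-score variance is the same as above.
True-score variance = [2.2²·0.95 + 1.6²·0.71] + 4.0832 = 6.4156 + 4.0832 = 10.4988.
Reliability = 10.4988 / 11.4832 = 0.9143.

0.9143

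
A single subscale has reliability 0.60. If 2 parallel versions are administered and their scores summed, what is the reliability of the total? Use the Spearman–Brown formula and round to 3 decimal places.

ρ_k = kρ / (1 + (k−1)ρ) = 2·0.60 / (1 + 1·0.60) = 1.200 / 1.600 = 0.750.

0.750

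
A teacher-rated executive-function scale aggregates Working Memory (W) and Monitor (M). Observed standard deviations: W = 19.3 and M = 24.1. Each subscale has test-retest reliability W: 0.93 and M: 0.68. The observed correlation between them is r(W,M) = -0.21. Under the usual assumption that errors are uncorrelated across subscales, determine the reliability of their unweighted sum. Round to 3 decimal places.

Var(W+M) = 19.3² + 24.1² + 2·[19.3·24.1·(-0.21)] = 953.3 − 195.355 = 757.945.
Under uncorrelated errors the observed covariances equal the true-score covariances, so only the own-variance terms attenuate.
True-score variance = [19.3²·0.93 + 24.1²·0.68] − 195.355 = 741.367 − 195.355 = 546.012.
Reliability = 546.012 / 757.945 = 0.720.

0.720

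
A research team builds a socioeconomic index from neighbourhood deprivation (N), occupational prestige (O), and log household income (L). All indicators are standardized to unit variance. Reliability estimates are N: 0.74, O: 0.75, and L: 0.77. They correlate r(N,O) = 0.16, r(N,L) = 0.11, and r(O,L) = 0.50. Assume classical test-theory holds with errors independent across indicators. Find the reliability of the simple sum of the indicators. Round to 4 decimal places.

Var(N+O+L) = 3 + 2·[0.16 + 0.11 + 0.50] = 3 + 1.54 = 4.54.
Under uncorrelated errors the observed covariances equal the true-score covariances, so only the own-variance terms attenuate.
True-score variance = [0.74 + 0.75 + 0.77] + 1.54 = 2.26 + 1.54 = 3.8.
Reliability = 3.8 / 4.54 = 0.8370.

0.8370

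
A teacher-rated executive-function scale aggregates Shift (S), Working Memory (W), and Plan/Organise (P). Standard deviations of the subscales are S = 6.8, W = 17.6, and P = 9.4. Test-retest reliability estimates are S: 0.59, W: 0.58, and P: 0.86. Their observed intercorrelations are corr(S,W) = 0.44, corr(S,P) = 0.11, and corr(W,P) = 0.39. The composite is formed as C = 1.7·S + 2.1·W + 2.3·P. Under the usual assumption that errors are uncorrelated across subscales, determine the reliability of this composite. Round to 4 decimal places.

0.7703

Var(C) = 1.7²·6.8² + 2.1²·17.6² + 2.3²·9.4² + 2·[3.57·6.8·17.6·0.44 + 3.91·6.8·9.4·0.11 + 4.83·17.6·9.4·0.39] = 1967.1 + 1054.25 = 3021.35.
Because errors are independent across components, Cov(Tᵢ,Tⱼ) = Cov(Xᵢ,Xⱼ); the off-diagonal part of the true-score variance is the same as above.
True-score variance = [1.7²·6.8²·0.59 + 2.1²·17.6²·0.58 + 2.3²·9.4²·0.86] + 1054.25 = 1273.13 + 1054.25 = 2327.38.
Reliability = 2327.38 / 3021.35 = 0.7703.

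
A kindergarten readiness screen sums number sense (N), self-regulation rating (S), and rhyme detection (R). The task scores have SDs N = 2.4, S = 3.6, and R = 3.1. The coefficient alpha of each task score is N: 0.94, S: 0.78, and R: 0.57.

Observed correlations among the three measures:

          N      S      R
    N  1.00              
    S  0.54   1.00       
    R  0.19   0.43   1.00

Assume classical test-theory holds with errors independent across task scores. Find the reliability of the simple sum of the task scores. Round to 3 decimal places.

0.854

Var(N+S+R) = 2.4² + 3.6² + 3.1² + 2·[2.4·3.6·0.54 + 2.4·3.1·0.19 + 3.6·3.1·0.43] = 28.33 + 21.756 = 50.086.
With uncorrelated errors the cross-covariances are all true-score covariance, so they carry over unchanged; only the diagonal terms shrink to ρᵢσᵢ².
True-score variance = [2.4²·0.94 + 3.6²·0.78 + 3.1²·0.57] + 21.756 = 21.0009 + 21.756 = 42.7569.
Reliability = 42.7569 / 50.086 = 0.854.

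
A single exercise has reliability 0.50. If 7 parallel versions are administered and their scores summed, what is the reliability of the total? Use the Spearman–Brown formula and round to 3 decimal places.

ρ_k = kρ / (1 + (k−1)ρ) = 7·0.50 / (1 + 6·0.50) = 3.500 / 4.000 = 0.875.

0.875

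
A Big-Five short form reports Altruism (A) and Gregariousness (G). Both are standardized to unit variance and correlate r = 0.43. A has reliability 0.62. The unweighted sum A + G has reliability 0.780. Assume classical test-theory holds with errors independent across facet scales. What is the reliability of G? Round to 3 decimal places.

0.751

Var(A+G) = 2 + 2·0.43 = 2.860.
True-score variance = ρ_A + ρ_G + 2·0.43, so 0.780 = (0.62 + ρ_G + 0.86) / 2.860.
ρ_G = 0.780·2.860 − 0.62 − 0.86 = 0.751.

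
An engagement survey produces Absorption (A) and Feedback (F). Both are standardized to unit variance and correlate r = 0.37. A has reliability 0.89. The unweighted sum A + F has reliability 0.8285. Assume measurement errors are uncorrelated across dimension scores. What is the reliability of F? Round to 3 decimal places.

Var(A+F) = 2 + 2·0.37 = 2.740.
True-score variance = ρ_A + ρ_F + 2·0.37, so 0.8285 = (0.89 + ρ_F + 0.74) / 2.740.
ρ_F = 0.8285·2.740 − 0.89 − 0.74 = 0.640.

0.640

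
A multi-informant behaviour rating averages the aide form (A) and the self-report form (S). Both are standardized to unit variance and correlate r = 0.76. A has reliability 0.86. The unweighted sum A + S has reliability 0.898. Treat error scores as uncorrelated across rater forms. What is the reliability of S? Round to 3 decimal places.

Var(A+S) = 2 + 2·0.76 = 3.520.
True-score variance = ρ_A + ρ_S + 2·0.76, so 0.898 = (0.86 + ρ_S + 1.52) / 3.520.
ρ_S = 0.898·3.520 − 0.86 − 1.52 = 0.781.

0.781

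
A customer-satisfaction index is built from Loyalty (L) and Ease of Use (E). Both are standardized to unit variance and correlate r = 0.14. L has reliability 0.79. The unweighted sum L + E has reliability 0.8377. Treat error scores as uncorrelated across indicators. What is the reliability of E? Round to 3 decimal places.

0.840

Var(L+E) = 2 + 2·0.14 = 2.280.
True-score variance = ρ_L + ρ_E + 2·0.14, so 0.8377 = (0.79 + ρ_E + 0.28) / 2.280.
ρ_E = 0.8377·2.280 − 0.79 − 0.28 = 0.840.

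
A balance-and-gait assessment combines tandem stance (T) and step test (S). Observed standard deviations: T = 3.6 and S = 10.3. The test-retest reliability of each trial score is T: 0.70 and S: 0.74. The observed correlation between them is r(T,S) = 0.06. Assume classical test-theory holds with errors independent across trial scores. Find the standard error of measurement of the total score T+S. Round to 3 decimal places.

5.610

Var(total) = 119.05 + 4.4496 = 123.5.
True-score variance = 87.5786 + 4.4496 = 92.0282, so reliability = 0.7452.
Error variance = 123.5 − 92.0282 = 31.4714; SEM = √31.4714 = 5.610.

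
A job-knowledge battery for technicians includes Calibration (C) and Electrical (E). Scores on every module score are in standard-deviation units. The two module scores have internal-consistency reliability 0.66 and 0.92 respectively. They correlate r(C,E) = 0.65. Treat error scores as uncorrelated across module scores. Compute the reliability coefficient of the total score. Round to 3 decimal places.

Var(C+E) = 2 + 2·[0.65] = 2 + 1.3 = 3.3.
Because errors are independent across components, Cov(Tᵢ,Tⱼ) = Cov(Xᵢ,Xⱼ); the off-diagonal part of the true-score variance is the same as above.
True-score variance = [0.66 + 0.92] + 1.3 = 1.58 + 1.3 = 2.88.
Reliability = 2.88 / 3.3 = 0.873.

0.873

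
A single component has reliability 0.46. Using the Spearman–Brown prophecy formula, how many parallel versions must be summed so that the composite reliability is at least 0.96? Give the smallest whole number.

29

k ≥ ρ*(1−ρ₁)/(ρ₁(1−ρ*)) = 0.96·0.54 / (0.46·0.04) = 28.174.
Smallest integer k = 29.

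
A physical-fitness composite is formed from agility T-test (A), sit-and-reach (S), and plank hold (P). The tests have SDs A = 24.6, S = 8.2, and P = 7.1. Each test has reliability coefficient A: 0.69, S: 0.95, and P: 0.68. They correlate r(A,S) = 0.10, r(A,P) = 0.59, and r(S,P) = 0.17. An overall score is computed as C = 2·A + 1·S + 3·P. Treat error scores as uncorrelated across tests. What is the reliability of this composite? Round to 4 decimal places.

Var(C) = 2²·24.6² + 8.2² + 3²·7.1² + 2·[2·24.6·8.2·0.10 + 6·24.6·7.1·0.59 + 3·8.2·7.1·0.17] = 2941.57 + 1376.67 = 4318.24.
With uncorrelated errors the cross-covariances are all true-score covariance, so they carry over unchanged; only the diagonal terms shrink to ρᵢσᵢ².
True-score variance = [2²·24.6²·0.69 + 8.2²·0.95 + 3²·7.1²·0.68] + 1376.67 = 2042.63 + 1376.67 = 3419.29.
Reliability = 3419.29 / 4318.24 = 0.7918.

0.7918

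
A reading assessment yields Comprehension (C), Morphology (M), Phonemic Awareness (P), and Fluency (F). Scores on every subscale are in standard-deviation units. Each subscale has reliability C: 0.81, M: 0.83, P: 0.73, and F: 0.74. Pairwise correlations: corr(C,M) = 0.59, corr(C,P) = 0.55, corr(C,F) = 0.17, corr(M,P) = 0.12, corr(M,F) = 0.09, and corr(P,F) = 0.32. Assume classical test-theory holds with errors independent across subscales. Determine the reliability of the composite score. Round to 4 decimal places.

0.8841

Var(C+M+P+F) = 4 + 2·[0.59 + 0.55 + 0.17 + 0.12 + 0.09 + 0.32] = 4 + 3.68 = 7.68.
With uncorrelated errors the cross-covariances are all true-score covariance, so they carry over unchanged; only the diagonal terms shrink to ρᵢσᵢ².
True-score variance = [0.81 + 0.83 + 0.73 + 0.74] + 3.68 = 3.11 + 3.68 = 6.79.
Reliability = 6.79 / 7.68 = 0.8841.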